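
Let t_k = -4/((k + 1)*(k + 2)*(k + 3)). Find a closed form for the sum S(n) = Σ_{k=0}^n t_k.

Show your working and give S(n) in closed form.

S(n) = (-n**2 - 5*n - 4)/(n**2 + 5*n + 6)

t_(k+1)/t_k = (k + 1)/(k + 4).
Factor: A=k + 1; B=k + 4; C=1.
Set up (k + 1)·f(k+1) − (k + 3)·f(k) − (1) = 0.
From deg A=1, deg B=1, deg C=0: d=2.
Coefficient equations give f(k) = k*(k + 3)/4.
R(k) = B(k−1)·f(k)/C(k) = k*(k + 3)**2/4; s_k = R·t_k = k*(-k - 3)/((k + 1)*(k + 2)).
Check: Δs_k = -4/(k**3 + 6*k**2 + 11*k + 6). ✓
Σ_(k=0)^n t_k = s_(n+1) − s_(0) = ((-n**2 - 5*n - 4)/(n**2 + 5*n + 6)) − (0), i.e. (-n**2 - 5*n - 4)/(n**2 + 5*n + 6).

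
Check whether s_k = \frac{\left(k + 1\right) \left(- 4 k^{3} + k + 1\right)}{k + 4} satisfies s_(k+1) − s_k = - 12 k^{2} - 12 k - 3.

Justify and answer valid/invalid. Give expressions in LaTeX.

Invalid: residual \frac{3 \left(8 k^{3} + 60 k^{2} + 52 k + 13\right)}{k^{2} + 9 k + 20} ≠ 0.

s_(k+1) = (k + 2)*(k - 4*(k + 1)**3 + 2)/(k + 5)
s_(k+1) − s_k = 3*(-4*k**4 - 32*k**3 - 57*k**2 - 37*k - 7)/(k**2 + 9*k + 20)
(s_(k+1) − s_k) − t_k = 3*(8*k**3 + 60*k**2 + 52*k + 13)/(k**2 + 9*k + 20)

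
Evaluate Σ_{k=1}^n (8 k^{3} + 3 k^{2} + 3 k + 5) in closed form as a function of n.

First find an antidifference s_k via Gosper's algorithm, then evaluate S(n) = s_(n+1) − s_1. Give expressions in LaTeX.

S(n) = n \left(2 n^{3} + 5 n^{2} + 5 n + 7\right)

Step 1: r(k) = (8*k**3 + 27*k**2 + 33*k + 19)/(8*k**3 + 3*k**2 + 3*k + 5).
Gosper form: A/B · C(k+1)/C(k) with A=1, B=1, C=k**3 + 3*k**2/8 + 3*k/8 + 5/8.
Set up (1)·f(k+1) − (1)·f(k) − (k**3 + 3*k**2/8 + 3*k/8 + 5/8) = 0.
d = 4 from the (0,0,3) case.
Match coefficients ⇒ f(k) = k*(2*k**3 - 3*k**2 + 2*k + 4)/8.
R(k) = B(k−1)·f(k)/C(k) = k*(2*k**3 - 3*k**2 + 2*k + 4)/(8*k**3 + 3*k**2 + 3*k + 5); s_k = R·t_k = k*(2*k**3 - 3*k**2 + 2*k + 4).
Check: Δs_k = 8*k**3 + 3*k**2 + 3*k + 5. ✓
Σ_(k=1)^n t_k = s_(n+1) − s_(1) = (2*n**4 + 5*n**3 + 5*n**2 + 7*n + 5) − (5), i.e. n*(2*n**3 + 5*n**2 + 5*n + 7).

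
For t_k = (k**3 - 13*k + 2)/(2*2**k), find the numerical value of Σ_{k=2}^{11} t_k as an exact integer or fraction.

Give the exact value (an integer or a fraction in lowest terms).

Σ = 6111/2048

r(k) = (-13*k + (k + 1)**3 - 11)/(2*(k**3 - 13*k + 2)) after simplifying.
So A=1/2 and B=1, with C=k**3 - 13*k + 2.
f must satisfy (1/2)·f(k+1) − (1)·f(k) = k**3 - 13*k + 2.
Degrees (0,0,3) ⇒ d ≤ 3.
Match coefficients ⇒ f(k) = -2*(k**3 + 3*k**2 - 4*k + 2).
R(k) = B(k−1)·f(k)/C(k) = -2*(k**3 + 3*k**2 - 4*k + 2)/(k**3 - 13*k + 2); s_k = R·t_k = (-k**3 - 3*k**2 + 4*k - 2)/2**k.
Δs = (k**3 - 13*k + 2)/(2*2**k), as required.
Evaluate s at k=12 and k=2: -1057/2048 and -7/2; difference 6111/2048.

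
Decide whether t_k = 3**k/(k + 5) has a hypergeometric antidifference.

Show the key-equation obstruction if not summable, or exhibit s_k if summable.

The ratio is 3*(k + 5)/(k + 6).
Normal form (A,B,C) = (3*k + 15, k + 6, 1).
Key eq: (3*k + 15)·f(k+1) = (k + 5)·f(k) + (1).
From deg A=1, deg B=1, deg C=0: d=-1.
deg f ≤ -1 is impossible — no certificate.

No. Not Gosper-summable.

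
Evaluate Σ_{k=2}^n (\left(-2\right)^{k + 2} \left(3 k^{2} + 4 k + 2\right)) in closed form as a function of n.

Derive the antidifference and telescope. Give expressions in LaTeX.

Step 1: r(k) = 2*(-3*k**2 - 10*k - 9)/(3*k**2 + 4*k + 2).
A = -2, B = 1, C = k**2 + 4*k/3 + 2/3.
Need (-2)·f(k+1) − (1)·f(k) = k**2 + 4*k/3 + 2/3.
From deg A=0, deg B=0, deg C=2: d=2.
Solve for f: f(k) = -k**2/3 (degree 2 ≤ 2).
Then R = B(k−1)f/C = -k**2/(3*k**2 + 4*k + 2), so s_k = R(k)·t_k = -(-2)**(k + 2)*k**2.
Check: Δs_k = (-2)**(k + 2)*(k**2 + 2*(k + 1)**2). ✓
s_(n+1) = 8*(-2)**n*(n**2 + 2*n + 1) and s_(2) = -64, so S(n) = 8*(-2)**n*n**2 + 16*(-2)**n*n + 8*(-2)**n + 64.

S(n) = 8 \left(-2\right)^{n} n^{2} + 16 \left(-2\right)^{n} n + 8 \left(-2\right)^{n} + 64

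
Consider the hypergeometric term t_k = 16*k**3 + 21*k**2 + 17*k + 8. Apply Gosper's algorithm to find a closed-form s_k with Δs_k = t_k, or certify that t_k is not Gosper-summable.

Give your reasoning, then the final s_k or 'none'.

s_k = k*(4*k**3 - k**2 + 2*k + 3)

r(k) = (16*k**3 + 69*k**2 + 107*k + 62)/(16*k**3 + 21*k**2 + 17*k + 8) after simplifying.
So A=1 and B=1, with C=k**3 + 21*k**2/16 + 17*k/16 + 1/2.
Set up (1)·f(k+1) − (1)·f(k) − (k**3 + 21*k**2/16 + 17*k/16 + 1/2) = 0.
Bound: deg f ≤ 4.
Solve for f: f(k) = k*(4*k**3 - k**2 + 2*k + 3)/16 (degree 4 ≤ 4).
Then R = B(k−1)f/C = k*(4*k**3 - k**2 + 2*k + 3)/(16*k**3 + 21*k**2 + 17*k + 8), so s_k = R(k)·t_k = k*(4*k**3 - k**2 + 2*k + 3).
s_(k+1) − s_k = 16*k**3 + 21*k**2 + 17*k + 8 = t_k.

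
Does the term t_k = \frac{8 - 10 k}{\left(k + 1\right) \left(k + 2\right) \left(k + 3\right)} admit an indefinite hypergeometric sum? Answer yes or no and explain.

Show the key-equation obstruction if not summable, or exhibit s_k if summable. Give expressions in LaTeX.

t_(k+1)/t_k = (k + 1)*(5*k + 1)/((k + 4)*(5*k - 4)).
So A=k + 1 and B=k + 4, with C=k - 4/5.
Need (k + 1)·f(k+1) − (k + 3)·f(k) = k - 4/5.
deg f ≤ 2 (via 1,1,1).
Solving with deg f ≤ 2: f(k) = k*(k - 17)/20.
R(k) = B(k−1)·f(k)/C(k) = k*(k - 17)*(k + 3)/(4*(5*k - 4)); s_k = R·t_k = -k*(k - 17)/(2*(k + 1)*(k + 2)).
Δs = 2*(4 - 5*k)/(k**3 + 6*k**2 + 11*k + 6), as required.

Yes. s_k = - \frac{k \left(k - 17\right)}{2 \left(k + 1\right) \left(k + 2\right)}.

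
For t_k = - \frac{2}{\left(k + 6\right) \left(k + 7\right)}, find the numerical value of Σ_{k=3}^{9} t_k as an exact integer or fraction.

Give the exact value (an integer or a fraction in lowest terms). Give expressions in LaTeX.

Ratio r(k) = (k + 6)/(k + 8).
Gosper form: A/B · C(k+1)/C(k) with A=k + 6, B=k + 8, C=1.
Need (k + 6)·f(k+1) − (k + 7)·f(k) = 1.
d = 1 from the (1,1,0) case.
A polynomial solution: f(k) = k/6.
Then R = B(k−1)f/C = k*(k + 7)/6, so s_k = R(k)·t_k = -k/(3*k + 18).
Verify: -2/(k**2 + 13*k + 42) matches t_k.
Telescoping: Σ = s_(10) − s_(3) = -5/24 − (-1/9) = -7/72.

Σ = -7/72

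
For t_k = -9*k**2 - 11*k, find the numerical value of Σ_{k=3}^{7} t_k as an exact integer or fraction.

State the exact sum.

Ratio r(k) = (9*k**2 + 29*k + 20)/(k*(9*k + 11)).
So A=1 and B=1, with C=k**2 + 11*k/9.
Solve (1)·f(k+1) − (1)·f(k) = k**2 + 11*k/9.
From deg A=0, deg B=0, deg C=2: d=3.
Solving with deg f ≤ 3: f(k) = k*(k - 1)*(3*k + 4)/9.
So s_k = (B(k−1)f/C)·t_k = ((k - 1)*(3*k + 4)/(9*k + 11))·t_k = k*(-3*k**2 - k + 4).
Check: Δs_k = k*(-9*k - 11). ✓
Telescoping: Σ = s_(8) − s_(3) = -1568 − (-78) = -1490.

Σ = -1490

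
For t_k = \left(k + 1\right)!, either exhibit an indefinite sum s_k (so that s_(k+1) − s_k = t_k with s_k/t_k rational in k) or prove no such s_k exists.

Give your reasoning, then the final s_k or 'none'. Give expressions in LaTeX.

none — t_k is not Gosper-summable

Compute t_(k+1)/t_k: get k + 2.
Take A(k)=k + 2, B(k)=1, C(k)=1.
Need (k + 2)·f(k+1) − (1)·f(k) = 1.
From deg A=1, deg B=0, deg C=0: d=-1.
deg f ≤ -1 is impossible — no certificate.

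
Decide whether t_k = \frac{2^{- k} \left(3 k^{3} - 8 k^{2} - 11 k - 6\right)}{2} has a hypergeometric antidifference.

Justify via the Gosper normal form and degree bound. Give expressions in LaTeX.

The ratio is (3*k**3 + k**2 - 18*k - 22)/(2*(3*k**3 - 8*k**2 - 11*k - 6)).
Factor: A=1/2; B=1; C=k**3 - 8*k**2/3 - 11*k/3 - 2.
Need (1/2)·f(k+1) − (1)·f(k) = k**3 - 8*k**2/3 - 11*k/3 - 2.
deg f ≤ 3 (via 0,0,3).
Match coefficients ⇒ f(k) = -2*(3*k**3 + k**2 - 2)/3.
So s_k = (B(k−1)f/C)·t_k = (-2*(3*k**3 + k**2 - 2)/(3*k**3 - 8*k**2 - 11*k - 6))·t_k = (-3*k**3 - k**2 + 2)/2**k.
s_(k+1) − s_k = (3*k**3 - 8*k**2 - 11*k - 6)/(2*2**k) = t_k.

Yes. s_k = 2^{- k} \left(- 3 k^{3} - k^{2} + 2\right).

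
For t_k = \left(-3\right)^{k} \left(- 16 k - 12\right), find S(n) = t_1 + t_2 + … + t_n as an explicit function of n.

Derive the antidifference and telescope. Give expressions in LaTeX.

S(n) = - 12 \left(-3\right)^{n} n - 12 \left(-3\right)^{n} + 12

The ratio is 3*(-4*k - 7)/(4*k + 3).
Normal form (A,B,C) = (-3, 1, k + 3/4).
f must satisfy (-3)·f(k+1) − (1)·f(k) = k + 3/4.
Bound: deg f ≤ 1.
Solving with deg f ≤ 1: f(k) = -k/4.
So s_k = (B(k−1)f/C)·t_k = (-k/(4*k + 3))·t_k = 4*(-3)**k*k.
Δs = (-3)**k*(-16*k - 12), as required.
s_(n+1) = (-3)**(n + 1)*(4*n + 4) and s_(1) = -12, so S(n) = -12*(-3)**n*n - 12*(-3)**n + 12.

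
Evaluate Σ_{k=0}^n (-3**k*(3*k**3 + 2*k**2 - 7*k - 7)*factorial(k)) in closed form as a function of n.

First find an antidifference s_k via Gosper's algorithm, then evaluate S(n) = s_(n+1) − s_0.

t_(k+1)/t_k = 3*(3*k**4 + 14*k**3 + 17*k**2 - 3*k - 9)/(3*k**3 + 2*k**2 - 7*k - 7).
Normal form (A,B,C) = (3*k + 3, 1, k**3 + 2*k**2/3 - 7*k/3 - 7/3).
Need (3*k + 3)·f(k+1) − (1)·f(k) = k**3 + 2*k**2/3 - 7*k/3 - 7/3.
From deg A=1, deg B=0, deg C=3: d=2.
Solving with deg f ≤ 2: f(k) = (k**2 - 2*k - 2)/3.
Then R = B(k−1)f/C = (k**2 - 2*k - 2)/(3*k**3 + 2*k**2 - 7*k - 7), so s_k = R(k)·t_k = 3**k*(-k**2 + 2*k + 2)*factorial(k).
Verify: -3**k*(3*k**3 + 2*k**2 - 7*k - 7)*factorial(k) matches t_k.
Evaluate: s_(n+1) = -3**(n + 1)*(n**2 - 3)*factorial(n + 1); subtract s_(0) = 2 ⇒ S(n) = -3*3**n*n**2*factorial(n + 1) + 9*3**n*factorial(n + 1) - 2.

S(n) = -3*3**n*n**2*factorial(n + 1) + 9*3**n*factorial(n + 1) - 2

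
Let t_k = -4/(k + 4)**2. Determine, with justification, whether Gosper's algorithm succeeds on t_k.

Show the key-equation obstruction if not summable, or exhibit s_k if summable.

No — the linear system for f has no solution.

Compute t_(k+1)/t_k: get (k + 4)**2/(k + 5)**2.
Take A(k)=k**2 + 8*k + 16, B(k)=k**2 + 10*k + 25, C(k)=1.
Key eq: (k**2 + 8*k + 16)·f(k+1) = (k**2 + 8*k + 16)·f(k) + (1).
Bound: deg f ≤ 0.
Put f(k) = c0: A·f(k+1) − B(k−1)·f(k) − C = -1; need -1 = 0 — inconsistent ⇒ no f, not summable.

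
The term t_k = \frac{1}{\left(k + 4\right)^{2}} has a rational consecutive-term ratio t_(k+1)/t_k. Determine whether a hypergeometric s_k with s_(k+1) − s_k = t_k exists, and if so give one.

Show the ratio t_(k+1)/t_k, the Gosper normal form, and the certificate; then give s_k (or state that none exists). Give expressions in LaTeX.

none — t_k is not Gosper-summable

Ratio r(k) = (k + 4)**2/(k + 5)**2.
So A=k**2 + 8*k + 16 and B=k**2 + 10*k + 25, with C=1.
f must satisfy (k**2 + 8*k + 16)·f(k+1) − (k**2 + 8*k + 16)·f(k) = 1.
Degrees (2,2,0) ⇒ d ≤ 0.
Write f(k) = c0. Then LHS − RHS = -1, requiring -1 = 0: contradictory. No certificate.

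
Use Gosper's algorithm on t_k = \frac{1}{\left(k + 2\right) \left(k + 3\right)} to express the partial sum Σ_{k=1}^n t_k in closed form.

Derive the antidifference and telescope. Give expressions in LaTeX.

S(n) = \frac{n}{3 \left(n + 3\right)}

Step 1: r(k) = (k + 2)/(k + 4).
Gosper form: A/B · C(k+1)/C(k) with A=k + 2, B=k + 4, C=1.
f must satisfy (k + 2)·f(k+1) − (k + 3)·f(k) = 1.
Degrees (1,1,0) ⇒ d ≤ 1.
Coefficient equations give f(k) = k/2.
Get s_k = R·t_k = k/(2*(k + 2)) with R(k) = B(k−1)f(k)/C(k) = k*(k + 3)/2.
s_(k+1) − s_k = 1/(k**2 + 5*k + 6) = t_k.
Σ_(k=1)^n t_k = s_(n+1) − s_(1) = ((n + 1)/(2*(n + 3))) − (1/6), i.e. n/(3*(n + 3)).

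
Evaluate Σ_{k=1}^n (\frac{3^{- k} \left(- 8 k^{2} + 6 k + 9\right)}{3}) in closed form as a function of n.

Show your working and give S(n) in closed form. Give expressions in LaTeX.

Ratio r(k) = (8*k**2 + 10*k - 7)/(3*(8*k**2 - 6*k - 9)).
A = 1/3, B = 1, C = k**2 - 3*k/4 - 9/8.
Need (1/3)·f(k+1) − (1)·f(k) = k**2 - 3*k/4 - 9/8.
Degrees (0,0,2) ⇒ d ≤ 2.
Solving with deg f ≤ 2: f(k) = -3*(4*k**2 + k - 2)/8.
Certificate R = B(k−1)f/C = -3*(4*k**2 + k - 2)/((2*k - 3)*(4*k + 3)) gives s_k = (4*k**2 + k - 2)/3**k.
Verify: (-8*k**2 + 6*k + 9)/(3*3**k) matches t_k.
s_(n+1) = 3**(-n - 1)*(4*n**2 + 9*n + 3) and s_(1) = 1, so S(n) = 3**(-n - 1)*(-3**(n + 1) + 4*n**2 + 9*n + 3).

S(n) = 3^{- n - 1} \left(- 3^{n + 1} + 4 n^{2} + 9 n + 3\right)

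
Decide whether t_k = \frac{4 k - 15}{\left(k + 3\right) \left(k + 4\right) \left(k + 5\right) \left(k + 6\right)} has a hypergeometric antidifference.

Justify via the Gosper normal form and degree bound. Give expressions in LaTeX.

Yes. s_k = \frac{k \left(- k^{2} - 12 k - 87\right)}{20 \left(k + 3\right) \left(k + 4\right) \left(k + 5\right)}.

Ratio r(k) = (k + 3)*(4*k - 11)/((k + 7)*(4*k - 15)).
Take A(k)=k + 3, B(k)=k + 7, C(k)=k - 15/4.
Set up (k + 3)·f(k+1) − (k + 6)·f(k) − (k - 15/4) = 0.
deg f ≤ 3 (via 1,1,1).
Solving with deg f ≤ 3: f(k) = -k*(k**2 + 12*k + 87)/80.
Then R = B(k−1)f/C = -k*(k + 6)*(k**2 + 12*k + 87)/(20*(4*k - 15)), so s_k = R(k)·t_k = k*(-k**2 - 12*k - 87)/(20*(k + 3)*(k + 4)*(k + 5)).
Δs = (4*k - 15)/(k**4 + 18*k**3 + 119*k**2 + 342*k + 360), as required.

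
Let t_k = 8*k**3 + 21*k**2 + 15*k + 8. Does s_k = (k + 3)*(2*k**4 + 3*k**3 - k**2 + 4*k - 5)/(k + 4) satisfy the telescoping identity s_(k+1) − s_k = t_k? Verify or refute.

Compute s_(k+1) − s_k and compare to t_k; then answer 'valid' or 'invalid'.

s_(k+1) = (2*k**5 + 19*k**4 + 64*k**3 + 99*k**2 + 79*k + 12)/(k + 5)
s_(k+1) − s_k = (8*k**5 + 87*k**4 + 314*k**3 + 463*k**2 + 308*k + 123)/(k**2 + 9*k + 20)
(s_(k+1) − s_k) − t_k = (-6*k**4 - 50*k**3 - 100*k**2 - 64*k - 37)/(k**2 + 9*k + 20)

Invalid: residual (-6*k**4 - 50*k**3 - 100*k**2 - 64*k - 37)/(k**2 + 9*k + 20) ≠ 0.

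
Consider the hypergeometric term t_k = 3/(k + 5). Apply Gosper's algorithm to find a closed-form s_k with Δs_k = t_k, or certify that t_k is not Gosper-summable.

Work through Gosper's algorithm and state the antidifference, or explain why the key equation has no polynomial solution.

none (Gosper's algorithm certifies no s_k)

Ratio r(k) = (k + 5)/(k + 6).
Factor: A=k + 5; B=k + 6; C=1.
Need (k + 5)·f(k+1) − (k + 5)·f(k) = 1.
Bound: deg f ≤ 0.
Put f(k) = c0: A·f(k+1) − B(k−1)·f(k) − C = -1; need -1 = 0 — inconsistent ⇒ no f, not summable.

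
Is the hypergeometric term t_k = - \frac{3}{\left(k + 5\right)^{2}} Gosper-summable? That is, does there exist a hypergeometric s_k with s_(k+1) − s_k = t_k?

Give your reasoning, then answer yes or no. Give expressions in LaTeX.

Step 1: r(k) = (k + 5)**2/(k + 6)**2.
Take A(k)=k**2 + 10*k + 25, B(k)=k**2 + 12*k + 36, C(k)=1.
Need (k**2 + 10*k + 25)·f(k+1) − (k**2 + 10*k + 25)·f(k) = 1.
d = 0 from the (2,2,0) case.
Write f(k) = c0. Then LHS − RHS = -1, requiring -1 = 0: contradictory. No certificate.

No — the linear system for f has no solution.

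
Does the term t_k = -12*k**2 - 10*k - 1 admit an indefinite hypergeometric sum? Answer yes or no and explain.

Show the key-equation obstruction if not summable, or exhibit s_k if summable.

Step 1: r(k) = (12*k**2 + 34*k + 23)/(12*k**2 + 10*k + 1).
So A=1 and B=1, with C=k**2 + 5*k/6 + 1/12.
Solve (1)·f(k+1) − (1)·f(k) = k**2 + 5*k/6 + 1/12.
Degrees (0,0,2) ⇒ d ≤ 3.
Coefficient equations give f(k) = k*(4*k**2 - k - 2)/12.
Then R = B(k−1)f/C = k*(4*k**2 - k - 2)/(12*k**2 + 10*k + 1), so s_k = R(k)·t_k = k*(-4*k**2 + k + 2).
Δs = -12*k**2 - 10*k - 1, as required.

Yes. s_k = k*(-4*k**2 + k + 2).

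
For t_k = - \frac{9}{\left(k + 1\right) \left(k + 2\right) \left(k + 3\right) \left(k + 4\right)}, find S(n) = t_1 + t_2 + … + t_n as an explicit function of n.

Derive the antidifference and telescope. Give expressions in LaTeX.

Ratio r(k) = (k + 1)/(k + 5).
So A=k + 1 and B=k + 5, with C=1.
Solve (k + 1)·f(k+1) − (k + 4)·f(k) = 1.
deg f ≤ 3 (via 1,1,0).
Coefficient equations give f(k) = k*(k**2 + 6*k + 11)/18.
R(k) = B(k−1)·f(k)/C(k) = k*(k + 4)*(k**2 + 6*k + 11)/18; s_k = R·t_k = k*(-k**2 - 6*k - 11)/(2*(k + 1)*(k + 2)*(k + 3)).
s_(k+1) − s_k = -9/(k**4 + 10*k**3 + 35*k**2 + 50*k + 24) = t_k.
Evaluate: s_(n+1) = (-n**3 - 9*n**2 - 26*n - 18)/(2*(n**3 + 9*n**2 + 26*n + 24)); subtract s_(1) = -3/8 ⇒ S(n) = n*(-n**2 - 9*n - 26)/(8*(n**3 + 9*n**2 + 26*n + 24)).

S(n) = \frac{n \left(- n^{2} - 9 n - 26\right)}{8 \left(n^{3} + 9 n^{2} + 26 n + 24\right)}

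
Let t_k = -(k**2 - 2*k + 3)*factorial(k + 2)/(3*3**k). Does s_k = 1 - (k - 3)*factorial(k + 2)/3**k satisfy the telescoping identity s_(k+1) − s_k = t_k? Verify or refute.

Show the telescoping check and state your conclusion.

s_(k+1) = -3**(-k - 1)*(k - 2)*factorial(k + 3) + 1
s_(k+1) − s_k = -(k**2 - 2*k + 3)*factorial(k + 2)/(3*3**k)
(s_(k+1) − s_k) − t_k = 0

Valid — Δs_k = t_k.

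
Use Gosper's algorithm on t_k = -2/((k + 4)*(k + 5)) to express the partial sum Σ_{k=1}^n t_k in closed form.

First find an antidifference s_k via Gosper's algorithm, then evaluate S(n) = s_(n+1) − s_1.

Ratio r(k) = (k + 4)/(k + 6).
So A=k + 4 and B=k + 6, with C=1.
f must satisfy (k + 4)·f(k+1) − (k + 5)·f(k) = 1.
Degrees (1,1,0) ⇒ d ≤ 1.
Match coefficients ⇒ f(k) = k/4.
Then R = B(k−1)f/C = k*(k + 5)/4, so s_k = R(k)·t_k = -k/(2*k + 8).
Check: Δs_k = -2/(k**2 + 9*k + 20). ✓
s_(n+1) = (-n - 1)/(2*(n + 5)) and s_(1) = -1/10, so S(n) = -2*n/(5*n + 25).

S(n) = -2*n/(5*n + 25)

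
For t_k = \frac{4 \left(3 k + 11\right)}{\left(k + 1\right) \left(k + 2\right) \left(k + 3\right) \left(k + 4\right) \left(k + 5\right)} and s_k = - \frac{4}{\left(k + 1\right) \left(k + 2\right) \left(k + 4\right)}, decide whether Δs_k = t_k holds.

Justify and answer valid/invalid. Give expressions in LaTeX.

Valid — Δs_k = t_k.

s_(k+1) = -4/((k + 2)*(k + 3)*(k + 5))
s_(k+1) − s_k = 4*(3*k + 11)/(k**5 + 15*k**4 + 85*k**3 + 225*k**2 + 274*k + 120)
(s_(k+1) − s_k) − t_k = 0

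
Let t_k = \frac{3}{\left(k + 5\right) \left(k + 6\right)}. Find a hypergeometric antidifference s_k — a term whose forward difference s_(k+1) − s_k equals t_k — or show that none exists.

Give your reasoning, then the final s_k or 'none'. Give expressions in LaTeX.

The ratio is (k + 5)/(k + 7).
Take A(k)=k + 5, B(k)=k + 7, C(k)=1.
Key eq: (k + 5)·f(k+1) = (k + 6)·f(k) + (1).
d = 1 from the (1,1,0) case.
Match coefficients ⇒ f(k) = k/5.
Then R = B(k−1)f/C = k*(k + 6)/5, so s_k = R(k)·t_k = 3*k/(5*(k + 5)).
Check: Δs_k = 3/(k**2 + 11*k + 30). ✓

s_k = \frac{3 k}{5 \left(k + 5\right)}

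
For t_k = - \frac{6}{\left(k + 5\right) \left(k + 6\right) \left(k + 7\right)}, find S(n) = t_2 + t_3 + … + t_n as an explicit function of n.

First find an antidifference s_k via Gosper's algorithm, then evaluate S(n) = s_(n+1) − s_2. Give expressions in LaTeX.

S(n) = \frac{3 \left(- n^{2} - 13 n + 14\right)}{56 \left(n^{2} + 13 n + 42\right)}

Step 1: r(k) = (k + 5)/(k + 8).
A = k + 5, B = k + 8, C = 1.
Set up (k + 5)·f(k+1) − (k + 7)·f(k) − (1) = 0.
Degrees (1,1,0) ⇒ d ≤ 2.
A polynomial solution: f(k) = k*(k + 11)/60.
Then R = B(k−1)f/C = k*(k + 7)*(k + 11)/60, so s_k = R(k)·t_k = k*(-k - 11)/(10*(k + 5)*(k + 6)).
Check: Δs_k = -6/(k**3 + 18*k**2 + 107*k + 210). ✓
s_(n+1) = (-n**2 - 13*n - 12)/(10*(n**2 + 13*n + 42)) and s_(2) = -13/280, so S(n) = 3*(-n**2 - 13*n + 14)/(56*(n**2 + 13*n + 42)).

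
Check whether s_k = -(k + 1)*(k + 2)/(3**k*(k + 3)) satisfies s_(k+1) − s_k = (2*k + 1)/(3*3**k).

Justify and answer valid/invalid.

Invalid: residual 2*(-k**2 - 5*k - 3)/(3*3**k*(k**2 + 7*k + 12)) ≠ 0.

s_(k+1) = -(k + 2)*(k + 3)/(3*3**k*(k + 4))
s_(k+1) − s_k = (2*k**3 + 13*k**2 + 21*k + 6)/(3*3**k*(k**2 + 7*k + 12))
(s_(k+1) − s_k) − t_k = 2*(-k**2 - 5*k - 3)/(3*3**k*(k**2 + 7*k + 12))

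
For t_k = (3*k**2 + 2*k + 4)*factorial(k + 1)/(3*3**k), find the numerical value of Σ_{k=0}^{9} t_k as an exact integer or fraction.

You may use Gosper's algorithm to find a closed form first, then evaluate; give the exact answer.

Σ = 15768142/729

Compute t_(k+1)/t_k: get (k + 2)*(2*k + 3*(k + 1)**2 + 6)/(3*(3*k**2 + 2*k + 4)).
So A=k/3 + 2/3 and B=1, with C=k**2 + 2*k/3 + 4/3.
Need (k/3 + 2/3)·f(k+1) − (1)·f(k) = k**2 + 2*k/3 + 4/3.
From deg A=1, deg B=0, deg C=2: d=1.
Solve for f: f(k) = 3*k + 2 (degree 1 ≤ 1).
So s_k = (B(k−1)f/C)·t_k = (3*(3*k + 2)/(3*k**2 + 2*k + 4))·t_k = (3*k + 2)*factorial(k + 1)/3**k.
s_(k+1) − s_k = (3*k**2 + 2*k + 4)*factorial(k + 1)/(3*3**k) = t_k.
Σ_(k=0)^(9) t_k = s_(10) − s_(0) = 15769600/729 − (2) = 15768142/729.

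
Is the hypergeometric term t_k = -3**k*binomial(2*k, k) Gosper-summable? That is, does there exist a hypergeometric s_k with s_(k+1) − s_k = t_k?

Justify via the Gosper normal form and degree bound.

t_(k+1)/t_k = 6*(2*k + 1)/(k + 1).
Gosper form: A/B · C(k+1)/C(k) with A=12*k + 6, B=k + 1, C=1.
Set up (12*k + 6)·f(k+1) − (k)·f(k) − (1) = 0.
Bound: deg f ≤ -1.
deg f ≤ -1 is impossible — no certificate.

No — key equation has no polynomial f.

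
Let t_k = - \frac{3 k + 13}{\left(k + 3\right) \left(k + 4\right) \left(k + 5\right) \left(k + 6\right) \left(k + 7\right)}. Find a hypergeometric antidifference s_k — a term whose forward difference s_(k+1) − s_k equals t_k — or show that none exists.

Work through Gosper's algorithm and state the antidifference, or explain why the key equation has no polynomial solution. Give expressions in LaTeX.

s_k = \frac{k \left(- k^{2} - 14 k - 63\right)}{90 \left(k^{3} + 14 k^{2} + 63 k + 90\right)}

Step 1: r(k) = (k + 3)*(3*k + 16)/((k + 8)*(3*k + 13)).
Factor: A=k + 3; B=k + 8; C=k + 13/3.
Key eq: (k + 3)·f(k+1) = (k + 7)·f(k) + (k + 13/3).
Bound: deg f ≤ 4.
Coefficient equations give f(k) = k*(k + 4)*(k**2 + 14*k + 63)/270.
Get s_k = R·t_k = k*(-k**2 - 14*k - 63)/(90*(k**3 + 14*k**2 + 63*k + 90)) with R(k) = B(k−1)f(k)/C(k) = k*(k + 4)*(k + 7)*(k**2 + 14*k + 63)/(90*(3*k + 13)).
s_(k+1) − s_k = (-3*k - 13)/(k**5 + 25*k**4 + 245*k**3 + 1175*k**2 + 2754*k + 2520) = t_k.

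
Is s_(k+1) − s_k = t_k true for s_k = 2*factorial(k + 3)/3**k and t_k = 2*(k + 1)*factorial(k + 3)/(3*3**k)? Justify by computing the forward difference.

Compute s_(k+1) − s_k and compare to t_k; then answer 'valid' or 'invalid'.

s_(k+1) = 2*factorial(k + 4)/(3*3**k)
s_(k+1) − s_k = 2*(k + 1)*factorial(k + 3)/(3*3**k)
(s_(k+1) − s_k) − t_k = 0

valid (s_(k+1) − s_k reduces to t_k)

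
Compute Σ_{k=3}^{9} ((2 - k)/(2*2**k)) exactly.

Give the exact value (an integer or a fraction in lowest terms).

Σ = -247/1024

Step 1: r(k) = (k - 1)/(2*(k - 2)).
So A=1/2 and B=1, with C=k - 2.
f must satisfy (1/2)·f(k+1) − (1)·f(k) = k - 2.
d = 1 from the (0,0,1) case.
A polynomial solution: f(k) = -2*(k - 1).
R(k) = B(k−1)·f(k)/C(k) = -2*(k - 1)/(k - 2); s_k = R·t_k = (k - 1)/2**k.
Δs = (2 - k)/(2*2**k), as required.
Telescoping: Σ = s_(10) − s_(3) = 9/1024 − (1/4) = -247/1024.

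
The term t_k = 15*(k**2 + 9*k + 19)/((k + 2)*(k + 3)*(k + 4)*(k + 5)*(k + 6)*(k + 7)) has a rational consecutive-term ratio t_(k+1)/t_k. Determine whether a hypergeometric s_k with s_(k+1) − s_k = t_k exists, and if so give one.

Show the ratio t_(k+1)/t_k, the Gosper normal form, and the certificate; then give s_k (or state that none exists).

Step 1: r(k) = (k + 2)*(9*k + (k + 1)**2 + 28)/((k + 8)*(k**2 + 9*k + 19)).
Normal form (A,B,C) = (k + 2, k + 8, k**2 + 9*k + 19).
Need (k + 2)·f(k+1) − (k + 7)·f(k) = k**2 + 9*k + 19.
Bound: deg f ≤ 5.
Solving with deg f ≤ 5: f(k) = k*(k + 3)*(k + 5)*(k**2 + 12*k + 44)/144.
So s_k = (B(k−1)f/C)·t_k = (k*(k + 3)*(k + 5)*(k + 7)*(k**2 + 12*k + 44)/(144*(k**2 + 9*k + 19)))·t_k = 5*k*(k**2 + 12*k + 44)/(48*(k**3 + 12*k**2 + 44*k + 48)).
Verify: 15*(k**2 + 9*k + 19)/(k**6 + 27*k**5 + 295*k**4 + 1665*k**3 + 5104*k**2 + 8028*k + 5040) matches t_k.

s_k = 5*k*(k**2 + 12*k + 44)/(48*(k**3 + 12*k**2 + 44*k + 48))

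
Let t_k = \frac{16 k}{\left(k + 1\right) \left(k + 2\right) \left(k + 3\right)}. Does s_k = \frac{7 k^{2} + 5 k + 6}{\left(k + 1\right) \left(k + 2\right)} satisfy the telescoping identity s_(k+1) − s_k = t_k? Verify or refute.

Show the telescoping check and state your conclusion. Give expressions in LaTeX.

valid; difference matches t_k

s_(k+1) = (5*k + 7*(k + 1)**2 + 11)/((k + 2)*(k + 3))
s_(k+1) − s_k = 16*k/(k**3 + 6*k**2 + 11*k + 6)
(s_(k+1) − s_k) − t_k = 0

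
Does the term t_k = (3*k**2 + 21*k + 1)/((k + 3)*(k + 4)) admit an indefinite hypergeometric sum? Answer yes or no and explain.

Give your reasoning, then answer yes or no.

Yes. s_k = k*(9*k - 8)/(3*(k + 3)).

Compute t_(k+1)/t_k: get (k + 3)*(21*k + 3*(k + 1)**2 + 22)/((k + 5)*(3*k**2 + 21*k + 1)).
Gosper form: A/B · C(k+1)/C(k) with A=k + 3, B=k + 5, C=k**2 + 7*k + 1/3.
Need (k + 3)·f(k+1) − (k + 4)·f(k) = k**2 + 7*k + 1/3.
From deg A=1, deg B=1, deg C=2: d=2.
Solve for f: f(k) = k*(9*k - 8)/9 (degree 2 ≤ 2).
Then R = B(k−1)f/C = k*(k + 4)*(9*k - 8)/(3*(3*k**2 + 21*k + 1)), so s_k = R(k)·t_k = k*(9*k - 8)/(3*(k + 3)).
Verify: (3*k**2 + 21*k + 1)/(k**2 + 7*k + 12) matches t_k.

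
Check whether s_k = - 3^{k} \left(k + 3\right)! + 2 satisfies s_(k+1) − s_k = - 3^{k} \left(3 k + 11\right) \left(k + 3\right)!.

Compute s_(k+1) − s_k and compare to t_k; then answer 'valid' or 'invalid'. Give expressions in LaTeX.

s_(k+1) = -3**(k + 1)*factorial(k + 4) + 2
s_(k+1) − s_k = -3**k*(3*k + 11)*factorial(k + 3)
(s_(k+1) − s_k) − t_k = 0

Valid: the claim telescopes to t_k.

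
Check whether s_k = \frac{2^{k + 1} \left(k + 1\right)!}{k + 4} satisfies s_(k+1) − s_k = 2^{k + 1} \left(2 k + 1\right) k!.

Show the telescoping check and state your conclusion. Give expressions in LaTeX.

Invalid: residual - \frac{6 \cdot 2^{k} \left(2 k^{2} + 9 k + 3\right) k!}{\left(k + 4\right) \left(k + 5\right)} ≠ 0.

s_(k+1) = 2**(k + 2)*factorial(k + 2)/(k + 5)
s_(k+1) − s_k = 2**(k + 1)*(2*k**2 + 11*k + 11)*factorial(k + 1)/((k + 4)*(k + 5))
(s_(k+1) − s_k) − t_k = -6*2**k*(2*k**2 + 9*k + 3)*factorial(k)/((k + 4)*(k + 5))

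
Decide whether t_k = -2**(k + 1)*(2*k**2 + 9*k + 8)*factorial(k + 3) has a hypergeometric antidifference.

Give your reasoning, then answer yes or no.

Ratio r(k) = 2*(2*k**3 + 21*k**2 + 71*k + 76)/(2*k**2 + 9*k + 8).
Take A(k)=2*k + 8, B(k)=1, C(k)=k**2 + 9*k/2 + 4.
Solve (2*k + 8)·f(k+1) − (1)·f(k) = k**2 + 9*k/2 + 4.
From deg A=1, deg B=0, deg C=2: d=1.
Solve for f: f(k) = k/2 (degree 1 ≤ 1).
Certificate R = B(k−1)f/C = k/(2*k**2 + 9*k + 8) gives s_k = -2**(k + 1)*k*factorial(k + 3).
s_(k+1) − s_k = -2**(k + 1)*(2*k**2 + 9*k + 8)*factorial(k + 3) = t_k.

Yes. s_k = -2**(k + 1)*k*factorial(k + 3).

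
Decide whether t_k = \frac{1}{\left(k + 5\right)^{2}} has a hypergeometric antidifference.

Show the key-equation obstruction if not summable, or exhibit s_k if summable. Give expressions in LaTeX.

No — the linear system for f has no solution.

Compute t_(k+1)/t_k: get (k + 5)**2/(k + 6)**2.
Take A(k)=k**2 + 10*k + 25, B(k)=k**2 + 12*k + 36, C(k)=1.
Set up (k**2 + 10*k + 25)·f(k+1) − (k**2 + 10*k + 25)·f(k) − (1) = 0.
d = 0 from the (2,2,0) case.
Write f(k) = c0. Then LHS − RHS = -1, requiring -1 = 0: contradictory. No certificate.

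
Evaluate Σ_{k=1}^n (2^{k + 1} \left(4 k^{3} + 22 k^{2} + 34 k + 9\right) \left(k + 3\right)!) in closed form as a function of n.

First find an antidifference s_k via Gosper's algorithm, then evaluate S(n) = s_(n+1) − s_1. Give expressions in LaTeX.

r(k) = 2*(4*k**4 + 50*k**3 + 226*k**2 + 429*k + 276)/(4*k**3 + 22*k**2 + 34*k + 9) after simplifying.
Take A(k)=2*k + 8, B(k)=1, C(k)=k**3 + 11*k**2/2 + 17*k/2 + 9/4.
Key eq: (2*k + 8)·f(k+1) = (1)·f(k) + (k**3 + 11*k**2/2 + 17*k/2 + 9/4).
Degrees (1,0,3) ⇒ d ≤ 2.
Solving with deg f ≤ 2: f(k) = (2*k**2 - 1)/4.
Certificate R = B(k−1)f/C = (2*k**2 - 1)/(4*k**3 + 22*k**2 + 34*k + 9) gives s_k = 2**(k + 1)*(2*k**2 - 1)*factorial(k + 3).
Verify: 2**(k + 1)*(4*k**3 + 22*k**2 + 34*k + 9)*factorial(k + 3) matches t_k.
Σ_(k=1)^n t_k = s_(n+1) − s_(1) = (2**(n + 2)*(2*n**2 + 4*n + 1)*factorial(n + 4)) − (96), i.e. 8*2**n*n**2*factorial(n + 4) + 16*2**n*n*factorial(n + 4) + 4*2**n*factorial(n + 4) - 96.

S(n) = 8 \cdot 2^{n} n^{2} \left(n + 4\right)! + 16 \cdot 2^{n} n \left(n + 4\right)! + 4 \cdot 2^{n} \left(n + 4\right)! - 96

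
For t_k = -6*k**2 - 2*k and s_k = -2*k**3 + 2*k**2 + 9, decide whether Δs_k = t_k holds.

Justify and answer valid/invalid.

s_(k+1) = -2*(k + 1)**3 + 2*(k + 1)**2 + 9
s_(k+1) − s_k = 2*k*(-3*k - 1)
(s_(k+1) − s_k) − t_k = 0

valid (s_(k+1) − s_k reduces to t_k)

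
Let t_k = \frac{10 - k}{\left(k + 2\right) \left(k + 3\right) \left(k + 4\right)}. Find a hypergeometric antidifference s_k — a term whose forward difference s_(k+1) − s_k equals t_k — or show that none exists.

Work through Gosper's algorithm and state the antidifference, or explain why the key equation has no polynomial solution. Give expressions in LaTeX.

t_(k+1)/t_k = (k - 9)*(k + 2)/((k - 10)*(k + 5)).
Normal form (A,B,C) = (k + 2, k + 5, k - 10).
Set up (k + 2)·f(k+1) − (k + 4)·f(k) − (k - 10) = 0.
From deg A=1, deg B=1, deg C=1: d=2.
Coefficient equations give f(k) = -k*(2*k + 13)/3.
Certificate R = B(k−1)f/C = -k*(k + 4)*(2*k + 13)/(3*(k - 10)) gives s_k = k*(2*k + 13)/(3*(k + 2)*(k + 3)).
Verify: (10 - k)/(k**3 + 9*k**2 + 26*k + 24) matches t_k.

s_k = \frac{k \left(2 k + 13\right)}{3 \left(k + 2\right) \left(k + 3\right)}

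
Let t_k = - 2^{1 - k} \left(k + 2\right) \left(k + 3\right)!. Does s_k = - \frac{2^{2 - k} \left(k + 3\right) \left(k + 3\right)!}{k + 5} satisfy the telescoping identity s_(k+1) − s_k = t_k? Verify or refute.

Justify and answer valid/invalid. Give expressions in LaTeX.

s_(k+1) = -2**(1 - k)*(k + 4)*factorial(k + 4)/(k + 6)
s_(k+1) − s_k = -2**(1 - k)*(k**3 + 11*k**2 + 38*k + 44)*factorial(k + 3)/((k + 5)*(k + 6))
(s_(k+1) − s_k) − t_k = 2**(2 - k)*(k**2 + 7*k + 8)*factorial(k + 3)/((k + 5)*(k + 6))

Invalid: residual \frac{2^{2 - k} \left(k^{2} + 7 k + 8\right) \left(k + 3\right)!}{\left(k + 5\right) \left(k + 6\right)} ≠ 0.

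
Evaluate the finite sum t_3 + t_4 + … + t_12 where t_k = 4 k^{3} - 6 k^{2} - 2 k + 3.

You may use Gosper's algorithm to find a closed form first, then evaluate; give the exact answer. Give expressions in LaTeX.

Σ = 20310

t_(k+1)/t_k = (4*k**3 + 6*k**2 - 2*k - 1)/(4*k**3 - 6*k**2 - 2*k + 3).
Gosper form: A/B · C(k+1)/C(k) with A=1, B=1, C=k**3 - 3*k**2/2 - k/2 + 3/4.
Set up (1)·f(k+1) − (1)·f(k) − (k**3 - 3*k**2/2 - k/2 + 3/4) = 0.
Degrees (0,0,3) ⇒ d ≤ 4.
Solve for f: f(k) = k*(k**3 - 4*k**2 + 3*k + 3)/4 (degree 4 ≤ 4).
R(k) = B(k−1)·f(k)/C(k) = k*(k**3 - 4*k**2 + 3*k + 3)/((2*k - 3)*(2*k**2 - 1)); s_k = R·t_k = k*(k**3 - 4*k**2 + 3*k + 3).
Δs = 4*k**3 - 6*k**2 - 2*k + 3, as required.
Telescoping: Σ = s_(13) − s_(3) = 20319 − (9) = 20310.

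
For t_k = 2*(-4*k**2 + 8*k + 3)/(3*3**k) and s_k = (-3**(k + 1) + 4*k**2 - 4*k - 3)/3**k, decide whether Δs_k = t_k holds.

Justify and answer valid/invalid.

s_(k+1) = (-9*3**k + 4*k**2 + 4*k - 3)/(3*3**k)
s_(k+1) − s_k = 2*(-4*k**2 + 8*k + 3)/(3*3**k)
(s_(k+1) − s_k) − t_k = 0

Valid — Δs_k = t_k.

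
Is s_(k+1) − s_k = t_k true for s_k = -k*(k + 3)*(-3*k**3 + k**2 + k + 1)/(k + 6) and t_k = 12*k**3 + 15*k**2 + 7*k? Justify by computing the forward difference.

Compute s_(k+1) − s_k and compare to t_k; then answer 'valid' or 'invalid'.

Invalid: residual 3*k*(-9*k**3 - 88*k**2 - 98*k - 43)/(k**2 + 13*k + 42) ≠ 0.

s_(k+1) = k*(3*k**4 + 23*k**3 + 58*k**2 + 62*k + 24)/(k + 7)
s_(k+1) − s_k = k*(12*k**4 + 144*k**3 + 442*k**2 + 427*k + 165)/(k**2 + 13*k + 42)
(s_(k+1) − s_k) − t_k = 3*k*(-9*k**3 - 88*k**2 - 98*k - 43)/(k**2 + 13*k + 42)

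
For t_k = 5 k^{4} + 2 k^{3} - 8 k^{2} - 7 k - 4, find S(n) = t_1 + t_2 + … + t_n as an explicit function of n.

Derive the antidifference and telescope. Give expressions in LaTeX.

S(n) = n \left(n^{4} + 3 n^{3} - 7 n - 9\right)

The ratio is (5*k**4 + 22*k**3 + 28*k**2 + 3*k - 12)/(5*k**4 + 2*k**3 - 8*k**2 - 7*k - 4).
Take A(k)=1, B(k)=1, C(k)=k**4 + 2*k**3/5 - 8*k**2/5 - 7*k/5 - 4/5.
f must satisfy (1)·f(k+1) − (1)·f(k) = k**4 + 2*k**3/5 - 8*k**2/5 - 7*k/5 - 4/5.
d = 5 from the (0,0,4) case.
Solve for f: f(k) = k*(k**4 - 2*k**3 - 2*k**2 + k - 2)/5 (degree 5 ≤ 5).
So s_k = (B(k−1)f/C)·t_k = (k*(k**4 - 2*k**3 - 2*k**2 + k - 2)/(5*k**4 + 2*k**3 - 8*k**2 - 7*k - 4))·t_k = k*(k**4 - 2*k**3 - 2*k**2 + k - 2).
Δs = 5*k**4 + 2*k**3 - 8*k**2 - 7*k - 4, as required.
Evaluate: s_(n+1) = n**5 + 3*n**4 - 7*n**2 - 9*n - 4; subtract s_(1) = -4 ⇒ S(n) = n*(n**4 + 3*n**3 - 7*n - 9).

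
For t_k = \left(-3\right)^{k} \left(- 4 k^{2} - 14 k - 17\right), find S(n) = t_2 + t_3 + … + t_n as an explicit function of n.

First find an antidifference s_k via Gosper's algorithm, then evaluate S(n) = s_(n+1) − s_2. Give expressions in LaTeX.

S(n) = - 3 \left(-3\right)^{n} n^{2} - 12 \left(-3\right)^{n} n - 15 \left(-3\right)^{n} - 90

Compute t_(k+1)/t_k: get 3*(-4*k**2 - 22*k - 35)/(4*k**2 + 14*k + 17).
Normal form (A,B,C) = (-3, 1, k**2 + 7*k/2 + 17/4).
f must satisfy (-3)·f(k+1) − (1)·f(k) = k**2 + 7*k/2 + 17/4.
deg f ≤ 2 (via 0,0,2).
Solving with deg f ≤ 2: f(k) = -(k**2 + 2*k + 2)/4.
Then R = B(k−1)f/C = -(k**2 + 2*k + 2)/(4*k**2 + 14*k + 17), so s_k = R(k)·t_k = (-3)**k*(k**2 + 2*k + 2).
Δs = (-3)**k*(-4*k**2 - 14*k - 17), as required.
Telescope: S(n) = s_(n+1) − s_(2) = (-3)**(n + 1)*(n**2 + 4*n + 5) − (90) = -3*(-3)**n*n**2 - 12*(-3)**n*n - 15*(-3)**n - 90.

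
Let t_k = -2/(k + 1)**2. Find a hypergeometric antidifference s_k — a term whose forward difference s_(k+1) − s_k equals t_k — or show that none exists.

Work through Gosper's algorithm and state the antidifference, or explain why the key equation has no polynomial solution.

not Gosper-summable; s_k does not exist

t_(k+1)/t_k = (k + 1)**2/(k + 2)**2.
Take A(k)=k**2 + 2*k + 1, B(k)=k**2 + 4*k + 4, C(k)=1.
f must satisfy (k**2 + 2*k + 1)·f(k+1) − (k**2 + 2*k + 1)·f(k) = 1.
deg f ≤ 0 (via 2,2,0).
Write f(k) = c0. Then LHS − RHS = -1, requiring -1 = 0: contradictory. No certificate.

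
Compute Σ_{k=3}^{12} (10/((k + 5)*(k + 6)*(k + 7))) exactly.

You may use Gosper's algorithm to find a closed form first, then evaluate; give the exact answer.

Compute t_(k+1)/t_k: get (k + 5)/(k + 8).
Factor: A=k + 5; B=k + 8; C=1.
Solve (k + 5)·f(k+1) − (k + 7)·f(k) = 1.
Bound: deg f ≤ 2.
A polynomial solution: f(k) = k*(k + 11)/60.
So s_k = (B(k−1)f/C)·t_k = (k*(k + 7)*(k + 11)/60)·t_k = k*(k + 11)/(6*(k + 5)*(k + 6)).
s_(k+1) − s_k = 10/(k**3 + 18*k**2 + 107*k + 210) = t_k.
Σ_(k=3)^(12) t_k = s_(13) − s_(3) = 26/171 − (7/72) = 25/456.

Σ = 25/456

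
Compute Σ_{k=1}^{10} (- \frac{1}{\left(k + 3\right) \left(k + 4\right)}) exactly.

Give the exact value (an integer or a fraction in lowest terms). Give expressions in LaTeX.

Σ = -5/28

Ratio r(k) = (k + 3)/(k + 5).
Gosper form: A/B · C(k+1)/C(k) with A=k + 3, B=k + 5, C=1.
Need (k + 3)·f(k+1) − (k + 4)·f(k) = 1.
From deg A=1, deg B=1, deg C=0: d=1.
Solve for f: f(k) = k/3 (degree 1 ≤ 1).
Get s_k = R·t_k = -k/(3*k + 9) with R(k) = B(k−1)f(k)/C(k) = k*(k + 4)/3.
Check: Δs_k = -1/(k**2 + 7*k + 12). ✓
Evaluate s at k=11 and k=1: -11/42 and -1/12; difference -5/28.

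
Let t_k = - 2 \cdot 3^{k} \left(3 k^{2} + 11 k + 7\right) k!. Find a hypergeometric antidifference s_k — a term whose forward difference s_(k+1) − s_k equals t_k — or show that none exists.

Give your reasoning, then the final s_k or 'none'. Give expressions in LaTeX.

s_k = - 2 \cdot 3^{k} \left(k + 2\right) k!

Ratio r(k) = 3*(3*k**3 + 20*k**2 + 38*k + 21)/(3*k**2 + 11*k + 7).
A = 3*k + 3, B = 1, C = k**2 + 11*k/3 + 7/3.
Solve (3*k + 3)·f(k+1) − (1)·f(k) = k**2 + 11*k/3 + 7/3.
Degrees (1,0,2) ⇒ d ≤ 1.
Coefficient equations give f(k) = (k + 2)/3.
Get s_k = R·t_k = -2*3**k*(k + 2)*factorial(k) with R(k) = B(k−1)f(k)/C(k) = (k + 2)/(3*k**2 + 11*k + 7).
Verify: -2*3**k*(3*k**2 + 11*k + 7)*factorial(k) matches t_k.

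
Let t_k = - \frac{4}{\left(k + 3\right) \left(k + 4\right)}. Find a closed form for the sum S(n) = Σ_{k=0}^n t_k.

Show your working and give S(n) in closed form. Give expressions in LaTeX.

S(n) = \frac{4 \left(- n - 1\right)}{3 \left(n + 4\right)}

The ratio is (k + 3)/(k + 5).
Factor: A=k + 3; B=k + 5; C=1.
Key eq: (k + 3)·f(k+1) = (k + 4)·f(k) + (1).
Degrees (1,1,0) ⇒ d ≤ 1.
Match coefficients ⇒ f(k) = k/3.
Then R = B(k−1)f/C = k*(k + 4)/3, so s_k = R(k)·t_k = -4*k/(3*k + 9).
Check: Δs_k = -4/(k**2 + 7*k + 12). ✓
Telescope: S(n) = s_(n+1) − s_(0) = 4*(-n - 1)/(3*(n + 4)) − (0) = 4*(-n - 1)/(3*(n + 4)).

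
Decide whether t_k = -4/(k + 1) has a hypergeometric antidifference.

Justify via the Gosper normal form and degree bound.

No — the linear system for f has no solution.

r(k) = (k + 1)/(k + 2) after simplifying.
A = k + 1, B = k + 2, C = 1.
Solve (k + 1)·f(k+1) − (k + 1)·f(k) = 1.
d = 0 from the (1,1,0) case.
f = c0 ⇒ A·f(k+1) − B(k−1)·f(k) − C = -1. The system {-1 = 0} is inconsistent; no antidifference.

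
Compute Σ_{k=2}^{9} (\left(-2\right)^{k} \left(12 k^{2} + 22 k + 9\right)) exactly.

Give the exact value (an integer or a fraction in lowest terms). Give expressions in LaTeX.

Σ = -428980

Step 1: r(k) = 2*(-12*k**2 - 46*k - 43)/(12*k**2 + 22*k + 9).
Take A(k)=-2, B(k)=1, C(k)=k**2 + 11*k/6 + 3/4.
Solve (-2)·f(k+1) − (1)·f(k) = k**2 + 11*k/6 + 3/4.
Degrees (0,0,2) ⇒ d ≤ 2.
Coefficient equations give f(k) = -(4*k**2 + 2*k - 1)/12.
Get s_k = R·t_k = (-2)**k*(-4*k**2 - 2*k + 1) with R(k) = B(k−1)f(k)/C(k) = -(4*k**2 + 2*k - 1)/(12*k**2 + 22*k + 9).
Check: Δs_k = (-2)**k*(12*k**2 + 22*k + 9). ✓
Σ_(k=2)^(9) t_k = s_(10) − s_(2) = -429056 − (-76) = -428980.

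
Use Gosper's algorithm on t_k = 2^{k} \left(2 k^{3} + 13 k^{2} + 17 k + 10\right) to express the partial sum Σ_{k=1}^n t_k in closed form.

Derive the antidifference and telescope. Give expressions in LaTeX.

The ratio is 2*(2*k**3 + 19*k**2 + 49*k + 42)/(2*k**3 + 13*k**2 + 17*k + 10).
Gosper form: A/B · C(k+1)/C(k) with A=2, B=1, C=k**3 + 13*k**2/2 + 17*k/2 + 5.
Need (2)·f(k+1) − (1)·f(k) = k**3 + 13*k**2/2 + 17*k/2 + 5.
d = 3 from the (0,0,3) case.
Solving with deg f ≤ 3: f(k) = (k + 1)*(2*k**2 - k + 2)/2.
So s_k = (B(k−1)f/C)·t_k = ((k + 1)*(2*k**2 - k + 2)/((k + 5)*(2*k**2 + 3*k + 2)))·t_k = 2**k*(2*k**3 + k**2 + k + 2).
s_(k+1) − s_k = 2**k*(2*k**3 + 13*k**2 + 17*k + 10) = t_k.
Evaluate: s_(n+1) = 2**(n + 1)*(2*n**3 + 7*n**2 + 9*n + 6); subtract s_(1) = 12 ⇒ S(n) = 4*2**n*n**3 + 14*2**n*n**2 + 18*2**n*n + 12*2**n - 12.

S(n) = 4 \cdot 2^{n} n^{3} + 14 \cdot 2^{n} n^{2} + 18 \cdot 2^{n} n + 12 \cdot 2^{n} - 12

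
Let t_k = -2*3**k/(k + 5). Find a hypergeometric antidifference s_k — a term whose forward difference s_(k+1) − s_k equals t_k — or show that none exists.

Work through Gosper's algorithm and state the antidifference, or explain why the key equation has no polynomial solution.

r(k) = 3*(k + 5)/(k + 6) after simplifying.
Normal form (A,B,C) = (3*k + 15, k + 6, 1).
f must satisfy (3*k + 15)·f(k+1) − (k + 5)·f(k) = 1.
Degrees (1,1,0) ⇒ d ≤ -1.
Negative degree bound (-1): no f exists, t_k not Gosper-summable.

none — t_k is not Gosper-summable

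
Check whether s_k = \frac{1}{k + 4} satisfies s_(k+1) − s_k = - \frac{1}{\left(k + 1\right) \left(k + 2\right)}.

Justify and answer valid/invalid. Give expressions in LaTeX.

Invalid: residual \frac{6 \left(k + 3\right)}{k^{4} + 12 k^{3} + 49 k^{2} + 78 k + 40} ≠ 0.

s_(k+1) = 1/(k + 5)
s_(k+1) − s_k = -1/((k + 4)*(k + 5))
(s_(k+1) − s_k) − t_k = 6*(k + 3)/(k**4 + 12*k**3 + 49*k**2 + 78*k + 40)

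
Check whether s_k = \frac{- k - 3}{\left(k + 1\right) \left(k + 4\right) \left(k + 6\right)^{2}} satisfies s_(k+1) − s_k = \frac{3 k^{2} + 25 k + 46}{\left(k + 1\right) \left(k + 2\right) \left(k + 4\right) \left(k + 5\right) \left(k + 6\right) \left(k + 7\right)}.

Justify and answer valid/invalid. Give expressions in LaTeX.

Invalid: residual \frac{3 \left(- 4 k^{3} - 57 k^{2} - 255 k - 346\right)}{k^{8} + 38 k^{7} + 614 k^{6} + 5480 k^{5} + 29333 k^{4} + 95450 k^{3} + 181732 k^{2} + 181272 k + 70560} ≠ 0.

s_(k+1) = (-k - 4)/((k + 2)*(k + 5)*(k + 7)**2)
s_(k+1) − s_k = -(k + 4)/((k + 2)*(k + 5)*(k + 7)**2) + (k + 3)/((k + 1)*(k + 4)*(k + 6)**2)
(s_(k+1) − s_k) − t_k = 3*(-4*k**3 - 57*k**2 - 255*k - 346)/(k**8 + 38*k**7 + 614*k**6 + 5480*k**5 + 29333*k**4 + 95450*k**3 + 181732*k**2 + 181272*k + 70560)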